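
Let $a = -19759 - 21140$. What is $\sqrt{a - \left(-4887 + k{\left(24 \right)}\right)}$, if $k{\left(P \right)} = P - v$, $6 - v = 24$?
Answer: $3 i \sqrt{4006} \approx 189.88 i$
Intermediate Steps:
$v = -18$ ($v = 6 - 24 = -18$)
$k{\left(P \right)} = 18 + P$ ($k{\left(P \right)} = P - -18 = P + 18 = 18 + P$)
$a = -40899$ ($a = -19759 - 21140 = -40899$)
$\sqrt{a - \left(-4887 + k{\left(24 \right)}\right)} = \sqrt{-40899 + \left(4887 - \left(18 + 24\right)\right)} = \sqrt{-40899 + \left(4887 - 42\right)} = \sqrt{-40899 + 4845} = \sqrt{-36054} = 3 i \sqrt{4006}$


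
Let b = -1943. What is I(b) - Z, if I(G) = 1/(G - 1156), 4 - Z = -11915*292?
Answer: -10781991217/3099 ≈ -3.4792e+6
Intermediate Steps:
Z = 3479184 (Z = 4 - (-11915)*292 = 4 - 1*(-3479180) = 4 + 3479180 = 3479184)
I(G) = 1/(-1156 + G)
I(b) - Z = 1/(-1156 - 1943) - 1*3479184 = 1/(-3099) - 3479184 = -1/3099 - 3479184 = -10781991217/3099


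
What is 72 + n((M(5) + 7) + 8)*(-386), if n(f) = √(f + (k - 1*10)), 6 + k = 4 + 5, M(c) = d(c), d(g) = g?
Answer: 72 - 386*√13 ≈ -1319.7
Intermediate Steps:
M(c) = c
k = 3 (k = -6 + (4 + 5) = -6 + 9 = 3)
n(f) = √(-7 + f) (n(f) = √(f + (3 - 1*10)) = √(f + (3 - 10)) = √(f - 7) = √(-7 + f))
72 + n((M(5) + 7) + 8)*(-386) = 72 + √(-7 + ((5 + 7) + 8))*(-386) = 72 + √(-7 + (12 + 8))*(-386) = 72 + √(-7 + 20)*(-386) = 72 + √13*(-386) = 72 - 386*√13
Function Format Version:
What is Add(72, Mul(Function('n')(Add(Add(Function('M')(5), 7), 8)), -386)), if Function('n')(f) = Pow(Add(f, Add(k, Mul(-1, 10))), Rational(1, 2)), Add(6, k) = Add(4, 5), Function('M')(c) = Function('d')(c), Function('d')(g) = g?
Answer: Add(72, Mul(-386, Pow(13, Rational(1, 2)))) ≈ -1319.7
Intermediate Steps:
Function('M')(c) = c
k = 3 (k = Add(-6, Add(4, 5)) = Add(-6, 9) = 3)
Function('n')(f) = Pow(Add(-7, f), Rational(1, 2)) (Function('n')(f) = Pow(Add(f, Add(3, Mul(-1, 10))), Rational(1, 2)) = Pow(Add(f, Add(3, -10)), Rational(1, 2)) = Pow(Add(f, -7), Rational(1, 2)) = Pow(Add(-7, f), Rational(1, 2)))
Add(72, Mul(Function('n')(Add(Add(Function('M')(5), 7), 8)), -386)) = Add(72, Mul(Pow(Add(-7, Add(Add(5, 7), 8)), Rational(1, 2)), -386)) = Add(72, Mul(Pow(Add(-7, Add(12, 8)), Rational(1, 2)), -386)) = Add(72, Mul(Pow(Add(-7, 20), Rational(1, 2)), -386)) = Add(72, Mul(Pow(13, Rational(1, 2)), -386)) = Add(72, Mul(-386, Pow(13, Rational(1, 2))))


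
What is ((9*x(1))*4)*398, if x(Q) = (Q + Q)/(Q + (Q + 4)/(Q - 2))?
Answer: -7164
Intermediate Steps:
x(Q) = 2*Q/(Q + (4 + Q)/(-2 + Q)) (x(Q) = (2*Q)/(Q + (4 + Q)/(-2 + Q)) = 2*Q/(Q + (4 + Q)/(-2 + Q)))
((9*x(1))*4)*398 = ((9*(2*1*(-2 + 1)/(4 + 1² - 1*1)))*4)*398 = ((9*(2*1*(-1)/(4 + 1 - 1)))*4)*398 = ((9*(2*1*(-1)/4))*4)*398 = ((9*(2*1*(¼)*(-1)))*4)*398 = ((9*(-½))*4)*398 = -9/2*4*398 = -18*398 = -7164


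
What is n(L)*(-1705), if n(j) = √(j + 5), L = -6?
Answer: -1705*I ≈ -1705.0*I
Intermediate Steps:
n(j) = √(5 + j)
n(L)*(-1705) = √(5 - 6)*(-1705) = √(-1)*(-1705) = I*(-1705) = -1705*I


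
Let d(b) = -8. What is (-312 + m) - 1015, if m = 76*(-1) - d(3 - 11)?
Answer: -1395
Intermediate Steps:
m = -68 (m = 76*(-1) - 1*(-8) = -76 + 8 = -68)
(-312 + m) - 1015 = (-312 - 68) - 1015 = -380 - 1015 = -1395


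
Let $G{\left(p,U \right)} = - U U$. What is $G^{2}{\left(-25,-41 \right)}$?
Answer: $2825761$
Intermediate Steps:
$G{\left(p,U \right)} = - U^{2}$
$G^{2}{\left(-25,-41 \right)} = \left(- \left(-41\right)^{2}\right)^{2} = \left(\left(-1\right) 1681\right)^{2} = \left(-1681\right)^{2} = 2825761$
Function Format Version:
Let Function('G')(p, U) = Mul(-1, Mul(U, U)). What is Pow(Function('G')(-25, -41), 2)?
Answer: 2825761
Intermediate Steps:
Function('G')(p, U) = Mul(-1, Pow(U, 2))
Pow(Function('G')(-25, -41), 2) = Pow(Mul(-1, Pow(-41, 2)), 2) = Pow(Mul(-1, 1681), 2) = Pow(-1681, 2) = 2825761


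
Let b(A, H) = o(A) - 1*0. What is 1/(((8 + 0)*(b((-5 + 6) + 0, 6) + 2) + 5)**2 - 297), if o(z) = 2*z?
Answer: 1/1072 ≈ 0.00093284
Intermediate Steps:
b(A, H) = 2*A (b(A, H) = 2*A - 1*0 = 2*A + 0 = 2*A)
1/(((8 + 0)*(b((-5 + 6) + 0, 6) + 2) + 5)**2 - 297) = 1/(((8 + 0)*(2*((-5 + 6) + 0) + 2) + 5)**2 - 297) = 1/((8*(2*(1 + 0) + 2) + 5)**2 - 297) = 1/((8*(2*1 + 2) + 5)**2 - 297) = 1/((8*(2 + 2) + 5)**2 - 297) = 1/((8*4 + 5)**2 - 297) = 1/((32 + 5)**2 - 297) = 1/(37**2 - 297) = 1/(1369 - 297) = 1/1072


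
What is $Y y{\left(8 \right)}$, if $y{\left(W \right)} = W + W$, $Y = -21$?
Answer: $-336$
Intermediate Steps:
$y{\left(W \right)} = 2 W$
$Y y{\left(8 \right)} = - 21 \cdot 2 \cdot 8 = \left(-21\right) 16 = -336$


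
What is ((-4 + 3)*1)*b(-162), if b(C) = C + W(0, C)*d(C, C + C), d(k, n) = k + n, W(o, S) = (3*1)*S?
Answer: -236034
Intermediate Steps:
W(o, S) = 3*S
b(C) = C + 9*C**2 (b(C) = C + (3*C)*(C + (C + C)) = C + (3*C)*(C + 2*C) = C + (3*C)*(3*C) = C + 9*C**2)
((-4 + 3)*1)*b(-162) = ((-4 + 3)*1)*(-162*(1 + 9*(-162))) = (-1*1)*(-162*(1 - 1458)) = -(-162)*(-1457) = -1*236034 = -236034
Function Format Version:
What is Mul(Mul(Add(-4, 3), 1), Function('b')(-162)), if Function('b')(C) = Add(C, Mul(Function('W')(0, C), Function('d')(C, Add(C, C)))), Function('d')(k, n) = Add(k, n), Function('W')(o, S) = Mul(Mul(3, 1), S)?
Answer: -236034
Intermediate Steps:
Function('W')(o, S) = Mul(3, S)
Function('b')(C) = Add(C, Mul(9, Pow(C, 2))) (Function('b')(C) = Add(C, Mul(Mul(3, C), Add(C, Add(C, C)))) = Add(C, Mul(Mul(3, C), Add(C, Mul(2, C)))) = Add(C, Mul(Mul(3, C), Mul(3, C))) = Add(C, Mul(9, Pow(C, 2))))
Mul(Mul(Add(-4, 3), 1), Function('b')(-162)) = Mul(Mul(Add(-4, 3), 1), Mul(-162, Add(1, Mul(9, -162)))) = Mul(Mul(-1, 1), Mul(-162, Add(1, -1458))) = Mul(-1, Mul(-162, -1457)) = Mul(-1, 236034) = -236034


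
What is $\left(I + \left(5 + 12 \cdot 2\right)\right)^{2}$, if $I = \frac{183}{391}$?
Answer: $\frac{132756484}{152881} \approx 868.37$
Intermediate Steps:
$I = \frac{183}{391}$ ($I = 183 \cdot \frac{1}{391} = \frac{183}{391} \approx 0.46803$)
$\left(I + \left(5 + 12 \cdot 2\right)\right)^{2} = \left(\frac{183}{391} + \left(5 + 12 \cdot 2\right)\right)^{2} = \left(\frac{183}{391} + \left(5 + 24\right)\right)^{2} = \left(\frac{183}{391} + 29\right)^{2} = \left(\frac{11522}{391}\right)^{2} = \frac{132756484}{152881}$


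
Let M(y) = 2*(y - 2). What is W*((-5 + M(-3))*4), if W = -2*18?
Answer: 2160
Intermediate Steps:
M(y) = -4 + 2*y (M(y) = 2*(-2 + y) = -4 + 2*y)
W = -36
W*((-5 + M(-3))*4) = -36*(-5 + (-4 + 2*(-3)))*4 = -36*(-5 + (-4 - 6))*4 = -36*(-5 - 10)*4 = -(-540)*4 = -36*(-60) = 2160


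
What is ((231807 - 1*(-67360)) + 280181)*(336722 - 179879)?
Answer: 90866678364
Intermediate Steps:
((231807 - 1*(-67360)) + 280181)*(336722 - 179879) = ((231807 + 67360) + 280181)*156843 = (299167 + 280181)*156843 = 579348*156843 = 90866678364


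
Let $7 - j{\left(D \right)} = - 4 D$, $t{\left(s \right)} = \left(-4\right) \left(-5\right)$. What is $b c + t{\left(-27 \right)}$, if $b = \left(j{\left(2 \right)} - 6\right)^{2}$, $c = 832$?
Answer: $67412$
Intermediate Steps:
$t{\left(s \right)} = 20$
$j{\left(D \right)} = 7 + 4 D$ ($j{\left(D \right)} = 7 - - 4 D = 7 + 4 D$)
$b = 81$ ($b = \left(\left(7 + 4 \cdot 2\right) - 6\right)^{2} = \left(\left(7 + 8\right) - 6\right)^{2} = \left(15 - 6\right)^{2} = 9^{2} = 81$)
$b c + t{\left(-27 \right)} = 81 \cdot 832 + 20 = 67392 + 20 = 67412$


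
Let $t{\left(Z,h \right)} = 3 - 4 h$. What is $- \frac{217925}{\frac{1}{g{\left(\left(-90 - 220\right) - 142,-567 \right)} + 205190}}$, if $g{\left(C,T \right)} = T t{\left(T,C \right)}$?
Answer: $179057422475$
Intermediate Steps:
$g{\left(C,T \right)} = T \left(3 - 4 C\right)$
$- \frac{217925}{\frac{1}{g{\left(\left(-90 - 220\right) - 142,-567 \right)} + 205190}} = - \frac{217925}{\frac{1}{- 567 \left(3 - 4 \left(\left(-90 - 220\right) - 142\right)\right) + 205190}} = - \frac{217925}{\frac{1}{- 567 \left(3 - 4 \left(-310 - 142\right)\right) + 205190}} = - \frac{217925}{\frac{1}{- 567 \left(3 - -1808\right) + 205190}} = - \frac{217925}{\frac{1}{- 567 \left(3 + 1808\right) + 205190}} = - \frac{217925}{\frac{1}{\left(-567\right) 1811 + 205190}} = - \frac{217925}{\frac{1}{-1026837 + 205190}} = - \frac{217925}{\frac{1}{-821647}} = - \frac{217925}{- \frac{1}{821647}} = \left(-217925\right) \left(-821647\right) = 179057422475$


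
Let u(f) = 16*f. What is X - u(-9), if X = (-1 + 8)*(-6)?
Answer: 102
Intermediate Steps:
X = -42 (X = 7*(-6) = -42)
X - u(-9) = -42 - 16*(-9) = -42 - 1*(-144) = -42 + 144 = 102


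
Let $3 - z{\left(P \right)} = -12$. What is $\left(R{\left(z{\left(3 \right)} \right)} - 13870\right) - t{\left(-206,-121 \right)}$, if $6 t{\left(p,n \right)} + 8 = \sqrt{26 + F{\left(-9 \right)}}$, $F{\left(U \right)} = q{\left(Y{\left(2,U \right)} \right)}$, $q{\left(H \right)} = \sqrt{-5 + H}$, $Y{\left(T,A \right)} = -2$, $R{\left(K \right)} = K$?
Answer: $- \frac{41561}{3} - \frac{\sqrt{26 + i \sqrt{7}}}{6} \approx -13855.0 - 0.043184 i$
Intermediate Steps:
$z{\left(P \right)} = 15$ ($z{\left(P \right)} = 3 - -12 = 3 + 12 = 15$)
$F{\left(U \right)} = i \sqrt{7}$ ($F{\left(U \right)} = \sqrt{-5 - 2} = \sqrt{-7} = i \sqrt{7}$)
$t{\left(p,n \right)} = - \frac{4}{3} + \frac{\sqrt{26 + i \sqrt{7}}}{6}$
$\left(R{\left(z{\left(3 \right)} \right)} - 13870\right) - t{\left(-206,-121 \right)} = \left(15 - 13870\right) - \left(- \frac{4}{3} + \frac{\sqrt{26 + i \sqrt{7}}}{6}\right) = -13855 + \left(\frac{4}{3} - \frac{\sqrt{26 + i \sqrt{7}}}{6}\right) = - \frac{41561}{3} - \frac{\sqrt{26 + i \sqrt{7}}}{6}$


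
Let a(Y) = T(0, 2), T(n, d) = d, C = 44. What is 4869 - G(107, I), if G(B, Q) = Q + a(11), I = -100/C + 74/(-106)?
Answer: 2839193/583 ≈ 4870.0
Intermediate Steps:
I = -1732/583 (I = -100/44 + 74/(-106) = -100*1/44 + 74*(-1/106) = -25/11 - 37/53 = -1732/583 ≈ -2.9708)
a(Y) = 2
G(B, Q) = 2 + Q (G(B, Q) = Q + 2 = 2 + Q)
4869 - G(107, I) = 4869 - (2 - 1732/583) = 4869 - 1*(-566/583) = 4869 + 566/583 = 2839193/583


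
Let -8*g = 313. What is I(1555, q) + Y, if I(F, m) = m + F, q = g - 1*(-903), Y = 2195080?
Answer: 17579991/8 ≈ 2.1975e+6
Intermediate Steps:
g = -313/8 (g = -⅛*313 = -313/8 ≈ -39.125)
q = 6911/8 (q = -313/8 - 1*(-903) = -313/8 + 903 = 6911/8 ≈ 863.88)
I(F, m) = F + m
I(1555, q) + Y = (1555 + 6911/8) + 2195080 = 19351/8 + 2195080 = 17579991/8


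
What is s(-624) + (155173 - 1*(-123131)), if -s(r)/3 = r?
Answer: 280176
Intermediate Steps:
s(r) = -3*r
s(-624) + (155173 - 1*(-123131)) = -3*(-624) + (155173 - 1*(-123131)) = 1872 + (155173 + 123131) = 1872 + 278304 = 280176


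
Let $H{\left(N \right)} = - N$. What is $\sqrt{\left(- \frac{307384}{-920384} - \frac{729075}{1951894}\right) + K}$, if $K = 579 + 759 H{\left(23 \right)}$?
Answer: $\frac{i \sqrt{53195221577072597342052418}}{56140375228} \approx 129.92 i$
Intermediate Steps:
$K = -16878$ ($K = 579 + 759 \left(\left(-1\right) 23\right) = 579 + 759 \left(-23\right) = 579 - 17457 = -16878$)
$\sqrt{\left(- \frac{307384}{-920384} - \frac{729075}{1951894}\right) + K} = \sqrt{\left(- \frac{307384}{-920384} - \frac{729075}{1951894}\right) - 16878} = \sqrt{\left(\left(-307384\right) \left(- \frac{1}{920384}\right) - \frac{729075}{1951894}\right) - 16878} = \sqrt{\left(\frac{38423}{115048} - \frac{729075}{1951894}\right) - 16878} = \sqrt{- \frac{4440498719}{112280750456} - 16878} = \sqrt{- \frac{1895078946695087}{112280750456}} = \frac{i \sqrt{53195221577072597342052418}}{56140375228}$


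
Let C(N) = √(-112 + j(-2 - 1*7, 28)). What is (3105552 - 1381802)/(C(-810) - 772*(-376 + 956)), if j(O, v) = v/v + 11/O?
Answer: -694643670000/180440115941 - 517125*I*√1010/180440115941 ≈ -3.8497 - 9.108e-5*I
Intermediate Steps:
j(O, v) = 1 + 11/O
C(N) = I*√1010/3 (C(N) = √(-112 + (11 + (-2 - 1*7))/(-2 - 1*7)) = √(-112 + (11 + (-2 - 7))/(-2 - 7)) = √(-112 + (11 - 9)/(-9)) = √(-112 - ⅑*2) = √(-112 - 2/9) = √(-1010/9) = I*√1010/3)
(3105552 - 1381802)/(C(-810) - 772*(-376 + 956)) = (3105552 - 1381802)/(I*√1010/3 - 772*(-376 + 956)) = 1723750/(I*√1010/3 - 772*580) = 1723750/(I*√1010/3 - 447760) = 1723750/(-447760 + I*√1010/3)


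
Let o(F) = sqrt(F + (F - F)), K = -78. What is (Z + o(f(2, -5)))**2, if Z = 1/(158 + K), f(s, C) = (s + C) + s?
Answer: -6399/6400 + I/40 ≈ -0.99984 + 0.025*I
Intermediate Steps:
f(s, C) = C + 2*s (f(s, C) = (C + s) + s = C + 2*s)
Z = 1/80 (Z = 1/(158 - 78) = 1/80 ≈ 0.012500)
o(F) = sqrt(F) (o(F) = sqrt(F + 0) = sqrt(F))
(Z + o(f(2, -5)))**2 = (1/80 + sqrt(-5 + 2*2))**2 = (1/80 + sqrt(-5 + 4))**2 = (1/80 + sqrt(-1))**2 = (1/80 + I)**2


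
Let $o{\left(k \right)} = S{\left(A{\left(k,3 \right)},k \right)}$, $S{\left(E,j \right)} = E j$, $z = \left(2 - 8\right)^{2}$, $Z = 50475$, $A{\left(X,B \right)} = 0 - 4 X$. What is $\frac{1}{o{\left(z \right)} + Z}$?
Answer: $\frac{1}{45291} \approx 2.2079 \cdot 10^{-5}$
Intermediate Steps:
$A{\left(X,B \right)} = - 4 X$
$z = 36$ ($z = \left(-6\right)^{2} = 36$)
$o{\left(k \right)} = - 4 k^{2}$ ($o{\left(k \right)} = - 4 k k = - 4 k^{2}$)
$\frac{1}{o{\left(z \right)} + Z} = \frac{1}{- 4 \cdot 36^{2} + 50475} = \frac{1}{\left(-4\right) 1296 + 50475} = \frac{1}{-5184 + 50475} = \frac{1}{45291}$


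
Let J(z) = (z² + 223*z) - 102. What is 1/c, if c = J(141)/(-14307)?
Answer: -4769/17074 ≈ -0.27931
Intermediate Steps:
J(z) = -102 + z² + 223*z
c = -17074/4769 (c = (-102 + 141² + 223*141)/(-14307) = (-102 + 19881 + 31443)*(-1/14307) = 51222*(-1/14307) = -17074/4769 ≈ -3.5802)
1/c = 1/(-17074/4769) = -4769/17074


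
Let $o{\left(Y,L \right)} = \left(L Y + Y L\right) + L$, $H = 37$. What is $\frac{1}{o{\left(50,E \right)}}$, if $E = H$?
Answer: $\frac{1}{3737} \approx 0.00026759$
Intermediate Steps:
$E = 37$
$o{\left(Y,L \right)} = L + 2 L Y$ ($o{\left(Y,L \right)} = \left(L Y + L Y\right) + L = 2 L Y + L = L + 2 L Y$)
$\frac{1}{o{\left(50,E \right)}} = \frac{1}{37 \left(1 + 2 \cdot 50\right)} = \frac{1}{37 \left(1 + 100\right)} = \frac{1}{37 \cdot 101} = \frac{1}{3737}$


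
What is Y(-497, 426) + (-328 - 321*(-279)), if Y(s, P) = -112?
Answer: 89119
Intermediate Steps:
Y(-497, 426) + (-328 - 321*(-279)) = -112 + (-328 - 321*(-279)) = -112 + (-328 + 89559) = -112 + 89231 = 89119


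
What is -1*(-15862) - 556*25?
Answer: 1962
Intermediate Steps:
-1*(-15862) - 556*25 = 15862 - 13900 = 1962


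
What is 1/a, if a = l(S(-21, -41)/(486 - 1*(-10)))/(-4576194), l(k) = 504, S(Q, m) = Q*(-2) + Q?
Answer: -36319/4 ≈ -9079.8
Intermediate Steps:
S(Q, m) = -Q (S(Q, m) = -2*Q + Q = -Q)
a = -4/36319 (a = 504/(-4576194) = 504*(-1/4576194) = -4/36319 ≈ -0.00011014)
1/a = 1/(-4/36319) = -36319/4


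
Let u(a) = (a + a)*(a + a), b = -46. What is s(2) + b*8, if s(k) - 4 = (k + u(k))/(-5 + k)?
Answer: -370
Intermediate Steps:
u(a) = 4*a**2 (u(a) = (2*a)*(2*a) = 4*a**2)
s(k) = 4 + (k + 4*k**2)/(-5 + k)
s(2) + b*8 = (-20 + 4*2**2 + 5*2)/(-5 + 2) - 46*8 = (-20 + 4*4 + 10)/(-3) - 368 = -(-20 + 16 + 10)/3 - 368 = -1/3*6 - 368 = -2 - 368 = -370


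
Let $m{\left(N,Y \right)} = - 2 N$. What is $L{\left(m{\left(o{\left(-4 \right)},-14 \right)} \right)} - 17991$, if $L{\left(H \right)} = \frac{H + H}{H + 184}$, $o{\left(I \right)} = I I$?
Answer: $- \frac{341837}{19} \approx -17991.0$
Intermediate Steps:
$o{\left(I \right)} = I^{2}$
$L{\left(H \right)} = \frac{2 H}{184 + H}$
$L{\left(m{\left(o{\left(-4 \right)},-14 \right)} \right)} - 17991 = \frac{2 \left(- 2 \left(-4\right)^{2}\right)}{184 - 2 \left(-4\right)^{2}} - 17991 = \frac{2 \left(\left(-2\right) 16\right)}{184 - 32} - 17991 = 2 \left(-32\right) \frac{1}{184 - 32} - 17991 = 2 \left(-32\right) \frac{1}{152} - 17991 = - \frac{8}{19} - 17991 = - \frac{341837}{19}$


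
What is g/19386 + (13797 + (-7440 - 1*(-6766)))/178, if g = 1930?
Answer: 127373009/1725354 ≈ 73.824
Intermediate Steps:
g/19386 + (13797 + (-7440 - 1*(-6766)))/178 = 1930/19386 + (13797 + (-7440 - 1*(-6766)))/178 = 1930*(1/19386) + (13797 + (-7440 + 6766))*(1/178) = 965/9693 + (13797 - 674)*(1/178) = 965/9693 + 13123*(1/178) = 965/9693 + 13123/178 = 127373009/1725354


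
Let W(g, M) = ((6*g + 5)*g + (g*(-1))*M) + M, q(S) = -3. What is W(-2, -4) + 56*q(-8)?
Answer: -166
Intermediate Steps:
W(g, M) = M + g*(5 + 6*g) - M*g (W(g, M) = ((5 + 6*g)*g + (-g)*M) + M = (g*(5 + 6*g) - M*g) + M = M + g*(5 + 6*g) - M*g)
W(-2, -4) + 56*q(-8) = (-4 + 5*(-2) + 6*(-2)**2 - 1*(-4)*(-2)) + 56*(-3) = (-4 - 10 + 6*4 - 8) - 168 = (-4 - 10 + 24 - 8) - 168 = 2 - 168 = -166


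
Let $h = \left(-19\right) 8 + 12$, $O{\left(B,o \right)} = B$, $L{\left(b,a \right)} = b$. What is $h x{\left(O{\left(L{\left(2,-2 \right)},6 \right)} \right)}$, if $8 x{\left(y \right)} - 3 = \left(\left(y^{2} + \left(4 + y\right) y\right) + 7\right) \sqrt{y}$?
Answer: $- \frac{105}{2} - \frac{805 \sqrt{2}}{2} \approx -621.72$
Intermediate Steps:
$h = -140$ ($h = -152 + 12 = -140$)
$x{\left(y \right)} = \frac{3}{8} + \frac{\sqrt{y} \left(7 + y^{2} + y \left(4 + y\right)\right)}{8}$ ($x{\left(y \right)} = \frac{3}{8} + \frac{\left(\left(y^{2} + \left(4 + y\right) y\right) + 7\right) \sqrt{y}}{8} = \frac{3}{8} + \frac{\left(\left(y^{2} + y \left(4 + y\right)\right) + 7\right) \sqrt{y}}{8} = \frac{3}{8} + \frac{\left(7 + y^{2} + y \left(4 + y\right)\right) \sqrt{y}}{8} = \frac{3}{8} + \frac{\sqrt{y} \left(7 + y^{2} + y \left(4 + y\right)\right)}{8}$)
$h x{\left(O{\left(L{\left(2,-2 \right)},6 \right)} \right)} = - 140 \left(\frac{3}{8} + \frac{2^{\frac{3}{2}}}{2} + \frac{2^{\frac{5}{2}}}{4} + \frac{7 \sqrt{2}}{8}\right) = - 140 \left(\frac{3}{8} + \frac{2 \sqrt{2}}{2} + \frac{4 \sqrt{2}}{4} + \frac{7 \sqrt{2}}{8}\right) = - 140 \left(\frac{3}{8} + \sqrt{2} + \sqrt{2} + \frac{7 \sqrt{2}}{8}\right) = - 140 \left(\frac{3}{8} + \frac{23 \sqrt{2}}{8}\right) = - \frac{105}{2} - \frac{805 \sqrt{2}}{2}$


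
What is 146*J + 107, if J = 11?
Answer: 1713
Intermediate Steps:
146*J + 107 = 146*11 + 107 = 1606 + 107 = 1713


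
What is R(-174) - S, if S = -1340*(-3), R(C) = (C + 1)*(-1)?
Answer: -3847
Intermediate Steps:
R(C) = -1 - C (R(C) = (1 + C)*(-1) = -1 - C)
S = 4020
R(-174) - S = (-1 - 1*(-174)) - 1*4020 = (-1 + 174) - 4020 = 173 - 4020 = -3847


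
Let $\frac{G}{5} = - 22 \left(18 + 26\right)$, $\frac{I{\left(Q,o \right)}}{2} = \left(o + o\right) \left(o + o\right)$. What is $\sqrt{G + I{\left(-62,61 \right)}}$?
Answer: $4 \sqrt{1558} \approx 157.89$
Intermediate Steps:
$I{\left(Q,o \right)} = 8 o^{2}$ ($I{\left(Q,o \right)} = 2 \left(o + o\right) \left(o + o\right) = 2 \cdot 2 o 2 o = 2 \cdot 4 o^{2} = 8 o^{2}$)
$G = -4840$ ($G = 5 \left(- 22 \left(18 + 26\right)\right) = 5 \left(\left(-22\right) 44\right) = 5 \left(-968\right) = -4840$)
$\sqrt{G + I{\left(-62,61 \right)}} = \sqrt{-4840 + 8 \cdot 61^{2}} = \sqrt{-4840 + 8 \cdot 3721} = \sqrt{-4840 + 29768} = \sqrt{24928} = 4 \sqrt{1558}$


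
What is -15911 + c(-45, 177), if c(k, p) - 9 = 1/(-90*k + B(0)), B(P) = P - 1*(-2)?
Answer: -64434903/4052 ≈ -15902.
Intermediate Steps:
B(P) = 2 + P (B(P) = P + 2 = 2 + P)
c(k, p) = 9 + 1/(2 - 90*k) (c(k, p) = 9 + 1/(-90*k + (2 + 0)) = 9 + 1/(-90*k + 2) = 9 + 1/(2 - 90*k))
-15911 + c(-45, 177) = -15911 + (-19 + 810*(-45))/(2*(-1 + 45*(-45))) = -15911 + (-19 - 36450)/(2*(-1 - 2025)) = -15911 + (½)*(-36469)/(-2026) = -15911 + (½)*(-1/2026)*(-36469) = -15911 + 36469/4052 = -64434903/4052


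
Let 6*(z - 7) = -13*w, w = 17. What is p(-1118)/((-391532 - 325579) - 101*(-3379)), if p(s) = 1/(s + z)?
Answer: 3/1294177492 ≈ 2.3181e-9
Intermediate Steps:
z = -179/6 (z = 7 + (-13*17)/6 = 7 + (1/6)*(-221) = 7 - 221/6 = -179/6 ≈ -29.833)
p(s) = 1/(-179/6 + s) (p(s) = 1/(s - 179/6) = 1/(-179/6 + s))
p(-1118)/((-391532 - 325579) - 101*(-3379)) = (6/(-179 + 6*(-1118)))/((-391532 - 325579) - 101*(-3379)) = (6/(-179 - 6708))/(-717111 + 341279) = (6/(-6887))/(-375832) = (6*(-1/6887))*(-1/375832) = -6/6887*(-1/375832) = 3/1294177492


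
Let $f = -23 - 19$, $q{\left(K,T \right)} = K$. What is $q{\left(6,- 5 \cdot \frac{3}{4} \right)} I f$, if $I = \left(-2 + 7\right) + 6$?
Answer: $-2772$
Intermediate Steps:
$f = -42$
$I = 11$ ($I = 5 + 6 = 11$)
$q{\left(6,- 5 \cdot \frac{3}{4} \right)} I f = 6 \cdot 11 \left(-42\right) = 66 \left(-42\right) = -2772$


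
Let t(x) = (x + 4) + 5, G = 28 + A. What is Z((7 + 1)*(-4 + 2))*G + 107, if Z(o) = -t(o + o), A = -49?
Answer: -376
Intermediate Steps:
G = -21 (G = 28 - 49 = -21)
t(x) = 9 + x (t(x) = (4 + x) + 5 = 9 + x)
Z(o) = -9 - 2*o (Z(o) = -(9 + (o + o)) = -(9 + 2*o) = -9 - 2*o)
Z((7 + 1)*(-4 + 2))*G + 107 = (-9 - 2*(7 + 1)*(-4 + 2))*(-21) + 107 = (-9 - 16*(-2))*(-21) + 107 = (-9 - 2*(-16))*(-21) + 107 = (-9 + 32)*(-21) + 107 = 23*(-21) + 107 = -483 + 107 = -376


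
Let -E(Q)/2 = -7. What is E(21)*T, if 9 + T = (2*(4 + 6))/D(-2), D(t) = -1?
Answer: -406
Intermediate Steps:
E(Q) = 14 (E(Q) = -2*(-7) = 14)
T = -29 (T = -9 + (2*(4 + 6))/(-1) = -9 + (2*10)*(-1) = -9 + 20*(-1) = -9 - 20 = -29)
E(21)*T = 14*(-29) = -406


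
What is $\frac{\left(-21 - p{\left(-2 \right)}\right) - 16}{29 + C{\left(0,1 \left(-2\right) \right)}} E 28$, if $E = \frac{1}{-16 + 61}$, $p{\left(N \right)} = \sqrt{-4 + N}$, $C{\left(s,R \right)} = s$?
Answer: $- \frac{1036}{1305} - \frac{28 i \sqrt{6}}{1305} \approx -0.79387 - 0.052556 i$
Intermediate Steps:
$E = \frac{1}{45} \approx 0.022222$
$\frac{\left(-21 - p{\left(-2 \right)}\right) - 16}{29 + C{\left(0,1 \left(-2\right) \right)}} E 28 = \frac{\left(-21 - \sqrt{-4 - 2}\right) - 16}{29 + 0} \cdot \frac{1}{45} \cdot 28 = \frac{\left(-21 - \sqrt{-6}\right) - 16}{29} \cdot \frac{1}{45} \cdot 28 = \left(\left(-21 - i \sqrt{6}\right) - 16\right) \frac{1}{29} \cdot \frac{1}{45} \cdot 28 = \left(-37 - i \sqrt{6}\right) \frac{1}{29} \cdot \frac{1}{45} \cdot 28 = \left(- \frac{37}{29} - \frac{i \sqrt{6}}{29}\right) \frac{1}{45} \cdot 28 = \left(- \frac{37}{1305} - \frac{i \sqrt{6}}{1305}\right) 28 = - \frac{1036}{1305} - \frac{28 i \sqrt{6}}{1305}$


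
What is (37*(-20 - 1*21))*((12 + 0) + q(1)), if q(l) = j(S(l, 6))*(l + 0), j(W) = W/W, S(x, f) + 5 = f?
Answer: -19721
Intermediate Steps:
S(x, f) = -5 + f
j(W) = 1
q(l) = l (q(l) = 1*(l + 0) = 1*l = l)
(37*(-20 - 1*21))*((12 + 0) + q(1)) = (37*(-20 - 1*21))*((12 + 0) + 1) = (37*(-20 - 21))*(12 + 1) = (37*(-41))*13 = -1517*13 = -19721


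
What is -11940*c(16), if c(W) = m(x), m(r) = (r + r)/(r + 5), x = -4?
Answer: 95520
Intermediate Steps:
m(r) = 2*r/(5 + r) (m(r) = (2*r)/(5 + r) = 2*r/(5 + r))
c(W) = -8 (c(W) = 2*(-4)/(5 - 4) = 2*(-4)/1 = 2*(-4)*1 = -8)
-11940*c(16) = -11940*(-8) = 95520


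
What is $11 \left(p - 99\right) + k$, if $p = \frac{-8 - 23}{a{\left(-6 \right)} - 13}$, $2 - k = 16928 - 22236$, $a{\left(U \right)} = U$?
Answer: $\frac{80540}{19} \approx 4238.9$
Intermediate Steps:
$k = 5310$ ($k = 2 - \left(16928 - 22236\right) = 2 - -5308 = 2 + 5308 = 5310$)
$p = \frac{31}{19}$ ($p = \frac{-8 - 23}{-6 - 13} = - \frac{31}{-19} = \left(-31\right) \left(- \frac{1}{19}\right) = \frac{31}{19} \approx 1.6316$)
$11 \left(p - 99\right) + k = 11 \left(\frac{31}{19} - 99\right) + 5310 = 11 \left(- \frac{1850}{19}\right) + 5310 = - \frac{20350}{19} + 5310 = \frac{80540}{19}$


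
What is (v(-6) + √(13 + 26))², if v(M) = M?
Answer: (6 - √39)² ≈ 0.060024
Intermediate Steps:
(v(-6) + √(13 + 26))² = (-6 + √(13 + 26))² = (-6 + √39)²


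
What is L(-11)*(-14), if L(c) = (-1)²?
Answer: -14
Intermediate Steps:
L(c) = 1
L(-11)*(-14) = 1*(-14) = -14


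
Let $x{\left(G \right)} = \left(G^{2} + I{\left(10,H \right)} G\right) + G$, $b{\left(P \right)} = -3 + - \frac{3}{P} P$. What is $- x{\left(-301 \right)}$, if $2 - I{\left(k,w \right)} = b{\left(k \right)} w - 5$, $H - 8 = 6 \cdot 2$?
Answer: $-52073$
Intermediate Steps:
$b{\left(P \right)} = -6$ ($b{\left(P \right)} = -3 - 3 = -6$)
$H = 20$ ($H = 8 + 6 \cdot 2 = 8 + 12 = 20$)
$I{\left(k,w \right)} = 7 + 6 w$ ($I{\left(k,w \right)} = 2 - \left(- 6 w - 5\right) = 2 - \left(-5 - 6 w\right) = 2 + \left(5 + 6 w\right) = 7 + 6 w$)
$x{\left(G \right)} = G^{2} + 128 G$ ($x{\left(G \right)} = \left(G^{2} + \left(7 + 6 \cdot 20\right) G\right) + G = \left(G^{2} + \left(7 + 120\right) G\right) + G = \left(G^{2} + 127 G\right) + G = G^{2} + 128 G$)
$- x{\left(-301 \right)} = - \left(-301\right) \left(128 - 301\right) = - \left(-301\right) \left(-173\right) = \left(-1\right) 52073 = -52073$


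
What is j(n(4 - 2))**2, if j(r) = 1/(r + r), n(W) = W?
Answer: 1/16 ≈ 0.062500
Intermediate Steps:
j(r) = 1/(2*r)
j(n(4 - 2))**2 = (1/(2*(4 - 2)))**2 = ((1/2)/2)**2 = ((1/2)*(1/2))**2 = (1/4)**2 = 1/16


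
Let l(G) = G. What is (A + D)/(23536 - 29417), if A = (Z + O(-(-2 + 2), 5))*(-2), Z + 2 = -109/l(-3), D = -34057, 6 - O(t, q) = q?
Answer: 102383/17643 ≈ 5.8030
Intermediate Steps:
O(t, q) = 6 - q
Z = 103/3 (Z = -2 - 109/(-3) = -2 - 109*(-⅓) = -2 + 109/3 = 103/3 ≈ 34.333)
A = -212/3 (A = (103/3 + (6 - 1*5))*(-2) = (103/3 + (6 - 5))*(-2) = (103/3 + 1)*(-2) = (106/3)*(-2) = -212/3 ≈ -70.667)
(A + D)/(23536 - 29417) = (-212/3 - 34057)/(23536 - 29417) = -102383/3/(-5881) = -102383/3*(-1/5881) = 102383/17643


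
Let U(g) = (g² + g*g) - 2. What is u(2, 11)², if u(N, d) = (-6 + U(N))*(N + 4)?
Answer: 0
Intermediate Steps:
U(g) = -2 + 2*g² (U(g) = (g² + g²) - 2 = 2*g² - 2 = -2 + 2*g²)
u(N, d) = (-8 + 2*N²)*(4 + N) (u(N, d) = (-6 + (-2 + 2*N²))*(N + 4) = (-8 + 2*N²)*(4 + N))
u(2, 11)² = (-32 - 8*2 + 2*2³ + 8*2²)² = (-32 - 16 + 2*8 + 8*4)² = (-32 - 16 + 16 + 32)² = 0² = 0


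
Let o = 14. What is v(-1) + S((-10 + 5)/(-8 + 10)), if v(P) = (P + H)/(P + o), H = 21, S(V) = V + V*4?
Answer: -285/26 ≈ -10.962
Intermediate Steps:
S(V) = 5*V (S(V) = V + 4*V = 5*V)
v(P) = (21 + P)/(14 + P) (v(P) = (P + 21)/(P + 14) = (21 + P)/(14 + P))
v(-1) + S((-10 + 5)/(-8 + 10)) = (21 - 1)/(14 - 1) + 5*((-10 + 5)/(-8 + 10)) = 20/13 + 5*(-5/2) = 20/13 - 25/2 = -285/26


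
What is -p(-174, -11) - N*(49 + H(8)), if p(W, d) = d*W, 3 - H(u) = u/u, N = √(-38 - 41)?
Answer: -1914 - 51*I*√79 ≈ -1914.0 - 453.3*I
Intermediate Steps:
N = I*√79 (N = √(-79) = I*√79 ≈ 8.8882*I)
H(u) = 2 (H(u) = 3 - u/u = 3 - 1*1 = 3 - 1 = 2)
p(W, d) = W*d
-p(-174, -11) - N*(49 + H(8)) = -(-174)*(-11) - I*√79*(49 + 2) = -1*1914 - I*√79*51 = -1914 - 51*I*√79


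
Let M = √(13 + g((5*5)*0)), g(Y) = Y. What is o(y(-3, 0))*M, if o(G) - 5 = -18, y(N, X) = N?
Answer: -13*√13 ≈ -46.872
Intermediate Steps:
M = √13 (M = √(13 + (5*5)*0) = √(13 + 25*0) = √(13 + 0) = √13 ≈ 3.6056)
o(G) = -13 (o(G) = 5 - 18 = -13)
o(y(-3, 0))*M = -13*√13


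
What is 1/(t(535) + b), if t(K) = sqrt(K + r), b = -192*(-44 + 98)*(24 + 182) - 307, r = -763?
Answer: -2136115/4562987293453 - 2*I*sqrt(57)/4562987293453 ≈ -4.6814e-7 - 3.3092e-12*I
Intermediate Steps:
b = -2136115 (b = -10368*206 - 307 = -192*11124 - 307 = -2135808 - 307 = -2136115)
t(K) = sqrt(-763 + K) (t(K) = sqrt(K - 763) = sqrt(-763 + K))
1/(t(535) + b) = 1/(sqrt(-763 + 535) - 2136115) = 1/(sqrt(-228) - 2136115) = 1/(2*I*sqrt(57) - 2136115) = 1/(-2136115 + 2*I*sqrt(57))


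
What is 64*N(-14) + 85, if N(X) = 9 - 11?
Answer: -43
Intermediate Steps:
N(X) = -2
64*N(-14) + 85 = 64*(-2) + 85 = -128 + 85 = -43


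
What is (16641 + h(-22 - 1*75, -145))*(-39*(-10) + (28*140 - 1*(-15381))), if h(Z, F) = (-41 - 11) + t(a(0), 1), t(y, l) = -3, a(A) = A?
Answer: 326594926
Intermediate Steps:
h(Z, F) = -55 (h(Z, F) = (-41 - 11) - 3 = -52 - 3 = -55)
(16641 + h(-22 - 1*75, -145))*(-39*(-10) + (28*140 - 1*(-15381))) = (16641 - 55)*(-39*(-10) + (28*140 - 1*(-15381))) = 16586*(390 + (3920 + 15381)) = 16586*(390 + 19301) = 16586*19691 = 326594926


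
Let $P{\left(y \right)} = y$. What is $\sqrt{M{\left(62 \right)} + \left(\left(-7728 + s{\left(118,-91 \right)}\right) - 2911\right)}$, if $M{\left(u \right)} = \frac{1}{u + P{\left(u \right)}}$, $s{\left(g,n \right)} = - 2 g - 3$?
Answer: $\frac{i \sqrt{41815001}}{62} \approx 104.3 i$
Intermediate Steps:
$s{\left(g,n \right)} = -3 - 2 g$
$M{\left(u \right)} = \frac{1}{2 u}$ ($M{\left(u \right)} = \frac{1}{u + u} = \frac{1}{2 u}$)
$\sqrt{M{\left(62 \right)} + \left(\left(-7728 + s{\left(118,-91 \right)}\right) - 2911\right)} = \sqrt{\frac{1}{2 \cdot 62} - 10878} = \sqrt{\frac{1}{2} \cdot \frac{1}{62} - 10878} = \sqrt{\frac{1}{124} - 10878} = \sqrt{- \frac{1348871}{124}} = \frac{i \sqrt{41815001}}{62}$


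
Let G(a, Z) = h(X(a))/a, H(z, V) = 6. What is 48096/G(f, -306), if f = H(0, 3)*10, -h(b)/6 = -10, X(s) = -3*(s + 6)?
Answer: 48096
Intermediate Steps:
X(s) = -18 - 3*s (X(s) = -3*(6 + s) = -18 - 3*s)
h(b) = 60 (h(b) = -6*(-10) = 60)
f = 60 (f = 6*10 = 60)
G(a, Z) = 60/a
48096/G(f, -306) = 48096/((60/60)) = 48096/((60*(1/60))) = 48096/1 = 48096*1 = 48096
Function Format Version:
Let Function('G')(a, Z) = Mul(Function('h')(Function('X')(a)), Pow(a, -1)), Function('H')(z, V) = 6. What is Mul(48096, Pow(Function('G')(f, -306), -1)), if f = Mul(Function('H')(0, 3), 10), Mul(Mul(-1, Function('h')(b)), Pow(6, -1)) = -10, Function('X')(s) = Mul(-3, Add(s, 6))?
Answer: 48096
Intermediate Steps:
Function('X')(s) = Add(-18, Mul(-3, s)) (Function('X')(s) = Mul(-3, Add(6, s)) = Add(-18, Mul(-3, s)))
Function('h')(b) = 60 (Function('h')(b) = Mul(-6, -10) = 60)
f = 60 (f = Mul(6, 10) = 60)
Function('G')(a, Z) = Mul(60, Pow(a, -1))
Mul(48096, Pow(Function('G')(f, -306), -1)) = Mul(48096, Pow(Mul(60, Pow(60, -1)), -1)) = Mul(48096, Pow(Mul(60, Rational(1, 60)), -1)) = Mul(48096, Pow(1, -1)) = Mul(48096, 1) = 48096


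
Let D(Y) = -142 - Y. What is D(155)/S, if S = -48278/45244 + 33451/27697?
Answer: -186088775598/88150639 ≈ -2111.0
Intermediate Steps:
S = 88150639/626561534 (S = -48278*1/45244 + 33451*(1/27697) = -24139/22622 + 33451/27697 = 88150639/626561534 ≈ 0.14069)
D(155)/S = (-142 - 1*155)/(88150639/626561534) = (-142 - 155)*(626561534/88150639) = -297*626561534/88150639 = -186088775598/88150639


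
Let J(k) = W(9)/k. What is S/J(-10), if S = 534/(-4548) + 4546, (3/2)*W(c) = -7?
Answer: 51686685/5306 ≈ 9741.2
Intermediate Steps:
W(c) = -14/3 (W(c) = (2/3)*(-7) = -14/3)
J(k) = -14/(3*k)
S = 3445779/758 (S = 534*(-1/4548) + 4546 = -89/758 + 4546 = 3445779/758 ≈ 4545.9)
S/J(-10) = 3445779/(758*((-14/3/(-10)))) = 3445779/(758*((-14/3*(-1/10)))) = 3445779/(758*(7/15)) = (3445779/758)*(15/7) = 51686685/5306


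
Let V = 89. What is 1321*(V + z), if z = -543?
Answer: -599734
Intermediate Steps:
1321*(V + z) = 1321*(89 - 543) = 1321*(-454) = -599734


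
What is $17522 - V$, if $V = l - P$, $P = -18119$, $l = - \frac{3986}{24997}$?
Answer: $- \frac{14919223}{24997} \approx -596.84$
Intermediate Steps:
$l = - \frac{3986}{24997}$ ($l = \left(-3986\right) \frac{1}{24997} = - \frac{3986}{24997} \approx -0.15946$)
$V = \frac{452916657}{24997}$ ($V = - \frac{3986}{24997} - -18119 = - \frac{3986}{24997} + 18119 = \frac{452916657}{24997} \approx 18119.0$)
$17522 - V = 17522 - \frac{452916657}{24997} = - \frac{14919223}{24997}$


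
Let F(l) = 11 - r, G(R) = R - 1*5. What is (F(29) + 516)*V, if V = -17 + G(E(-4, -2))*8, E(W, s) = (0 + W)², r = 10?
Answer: 36707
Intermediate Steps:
E(W, s) = W²
G(R) = -5 + R (G(R) = R - 5 = -5 + R)
F(l) = 1 (F(l) = 11 - 1*10 = 11 - 10 = 1)
V = 71 (V = -17 + (-5 + (-4)²)*8 = -17 + (-5 + 16)*8 = -17 + 11*8 = -17 + 88 = 71)
(F(29) + 516)*V = (1 + 516)*71 = 517*71 = 36707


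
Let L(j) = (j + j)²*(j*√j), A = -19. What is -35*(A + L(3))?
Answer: 665 - 3780*√3 ≈ -5882.1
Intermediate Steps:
L(j) = 4*j^(7/2) (L(j) = (2*j)²*j^(3/2) = (4*j²)*j^(3/2) = 4*j^(7/2))
-35*(A + L(3)) = -35*(-19 + 4*3^(7/2)) = -35*(-19 + 4*(27*√3)) = -35*(-19 + 108*√3) = 665 - 3780*√3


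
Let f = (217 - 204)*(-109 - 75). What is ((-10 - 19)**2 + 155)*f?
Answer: -2382432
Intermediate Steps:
f = -2392 (f = 13*(-184) = -2392)
((-10 - 19)**2 + 155)*f = ((-10 - 19)**2 + 155)*(-2392) = ((-29)**2 + 155)*(-2392) = (841 + 155)*(-2392) = 996*(-2392) = -2382432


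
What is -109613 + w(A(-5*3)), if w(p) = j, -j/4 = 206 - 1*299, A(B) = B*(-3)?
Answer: -109241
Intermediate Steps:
A(B) = -3*B
j = 372 (j = -4*(206 - 1*299) = -4*(206 - 299) = -4*(-93) = 372)
w(p) = 372
-109613 + w(A(-5*3)) = -109613 + 372 = -109241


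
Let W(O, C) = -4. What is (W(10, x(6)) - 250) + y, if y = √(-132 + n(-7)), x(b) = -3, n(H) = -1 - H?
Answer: -254 + 3*I*√14 ≈ -254.0 + 11.225*I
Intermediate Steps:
y = 3*I*√14 (y = √(-132 + (-1 - 1*(-7))) = √(-132 + (-1 + 7)) = √(-132 + 6) = √(-126) = 3*I*√14 ≈ 11.225*I)
(W(10, x(6)) - 250) + y = (-4 - 250) + 3*I*√14 = -254 + 3*I*√14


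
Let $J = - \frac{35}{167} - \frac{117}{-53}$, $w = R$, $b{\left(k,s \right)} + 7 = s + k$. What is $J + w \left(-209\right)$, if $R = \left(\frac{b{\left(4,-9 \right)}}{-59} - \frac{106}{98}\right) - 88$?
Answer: $\frac{475366844917}{25588241} \approx 18578.0$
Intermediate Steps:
$b{\left(k,s \right)} = -7 + k + s$ ($b{\left(k,s \right)} = -7 + \left(s + k\right) = -7 + \left(k + s\right) = -7 + k + s$)
$R = - \frac{256947}{2891}$ ($R = \left(\frac{-7 + 4 - 9}{-59} - \frac{106}{98}\right) - 88 = \left(\left(-12\right) \left(- \frac{1}{59}\right) - \frac{53}{49}\right) - 88 = \left(\frac{12}{59} - \frac{53}{49}\right) - 88 = - \frac{2539}{2891} - 88 = - \frac{256947}{2891} \approx -88.878$)
$w = - \frac{256947}{2891} \approx -88.878$
$J = \frac{17684}{8851}$ ($J = \left(-35\right) \frac{1}{167} - - \frac{117}{53} = - \frac{35}{167} + \frac{117}{53} = \frac{17684}{8851} \approx 1.998$)
$J + w \left(-209\right) = \frac{17684}{8851} - - \frac{53701923}{2891} = \frac{17684}{8851} + \frac{53701923}{2891} = \frac{475366844917}{25588241}$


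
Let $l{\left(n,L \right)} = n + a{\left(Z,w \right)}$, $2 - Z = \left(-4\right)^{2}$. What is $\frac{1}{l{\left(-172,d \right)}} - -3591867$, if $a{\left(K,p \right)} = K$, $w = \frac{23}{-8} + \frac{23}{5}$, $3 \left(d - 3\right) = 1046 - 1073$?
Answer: $\frac{668087261}{186} \approx 3.5919 \cdot 10^{6}$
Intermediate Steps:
$Z = -14$ ($Z = 2 - \left(-4\right)^{2} = 2 - 16 = -14$)
$d = -6$ ($d = 3 + \frac{1046 - 1073}{3} = 3 + \frac{1}{3} \left(-27\right) = 3 - 9 = -6$)
$w = \frac{69}{40}$ ($w = 23 \left(- \frac{1}{8}\right) + 23 \cdot \frac{1}{5} = - \frac{23}{8} + \frac{23}{5} = \frac{69}{40} \approx 1.725$)
$l{\left(n,L \right)} = -14 + n$ ($l{\left(n,L \right)} = n - 14 = -14 + n$)
$\frac{1}{l{\left(-172,d \right)}} - -3591867 = \frac{1}{-14 - 172} - -3591867 = \frac{1}{-186} + 3591867 = - \frac{1}{186} + 3591867 = \frac{668087261}{186}$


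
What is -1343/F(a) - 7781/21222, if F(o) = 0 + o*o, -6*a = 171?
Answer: -15476117/7661142 ≈ -2.0201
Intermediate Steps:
a = -57/2 (a = -⅙*171 = -57/2 ≈ -28.500)
F(o) = o² (F(o) = 0 + o² = o²)
-1343/F(a) - 7781/21222 = -1343/((-57/2)²) - 7781/21222 = -1343/3249/4 - 7781*1/21222 = -1343*4/3249 - 7781/21222 = -5372/3249 - 7781/21222 = -15476117/7661142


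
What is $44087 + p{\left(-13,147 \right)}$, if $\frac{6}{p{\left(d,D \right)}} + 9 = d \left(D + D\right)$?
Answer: $\frac{56299097}{1277} \approx 44087.0$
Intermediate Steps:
$p{\left(d,D \right)} = \frac{6}{-9 + 2 D d}$ ($p{\left(d,D \right)} = \frac{6}{-9 + d \left(D + D\right)} = \frac{6}{-9 + d 2 D} = \frac{6}{-9 + 2 D d}$)
$44087 + p{\left(-13,147 \right)} = 44087 + \frac{6}{-9 + 2 \cdot 147 \left(-13\right)} = 44087 + \frac{6}{-9 - 3822} = 44087 + \frac{6}{-3831} = 44087 + 6 \left(- \frac{1}{3831}\right) = 44087 - \frac{2}{1277} = \frac{56299097}{1277}$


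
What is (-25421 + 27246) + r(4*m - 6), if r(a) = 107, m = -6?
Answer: 1932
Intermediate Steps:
(-25421 + 27246) + r(4*m - 6) = (-25421 + 27246) + 107 = 1825 + 107 = 1932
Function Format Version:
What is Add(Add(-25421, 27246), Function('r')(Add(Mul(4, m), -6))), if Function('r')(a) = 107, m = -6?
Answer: 1932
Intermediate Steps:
Add(Add(-25421, 27246), Function('r')(Add(Mul(4, m), -6))) = Add(Add(-25421, 27246), 107) = Add(1825, 107) = 1932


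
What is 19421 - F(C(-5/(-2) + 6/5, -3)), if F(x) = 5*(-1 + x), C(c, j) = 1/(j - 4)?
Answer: 135987/7 ≈ 19427.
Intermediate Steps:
C(c, j) = 1/(-4 + j)
F(x) = -5 + 5*x
19421 - F(C(-5/(-2) + 6/5, -3)) = 19421 - (-5 + 5/(-4 - 3)) = 19421 - (-5 + 5/(-7)) = 19421 - (-5 + 5*(-⅐)) = 19421 - (-5 - 5/7) = 19421 - 1*(-40/7) = 19421 + 40/7 = 135987/7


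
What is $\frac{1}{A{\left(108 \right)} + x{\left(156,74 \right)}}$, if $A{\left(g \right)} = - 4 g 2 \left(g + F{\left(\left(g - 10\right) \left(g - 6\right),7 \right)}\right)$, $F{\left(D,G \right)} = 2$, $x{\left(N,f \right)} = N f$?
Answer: $- \frac{1}{83496} \approx -1.1977 \cdot 10^{-5}$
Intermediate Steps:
$A{\left(g \right)} = - 8 g \left(2 + g\right)$ ($A{\left(g \right)} = - 4 g 2 \left(g + 2\right) = - 8 g \left(2 + g\right)$)
$\frac{1}{A{\left(108 \right)} + x{\left(156,74 \right)}} = \frac{1}{\left(-8\right) 108 \left(2 + 108\right) + 156 \cdot 74} = \frac{1}{\left(-8\right) 108 \cdot 110 + 11544} = \frac{1}{-95040 + 11544} = \frac{1}{-83496} = - \frac{1}{83496}$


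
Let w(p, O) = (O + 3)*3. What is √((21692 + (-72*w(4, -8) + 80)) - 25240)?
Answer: 2*I*√597 ≈ 48.867*I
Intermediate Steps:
w(p, O) = 9 + 3*O (w(p, O) = (3 + O)*3 = 9 + 3*O)
√((21692 + (-72*w(4, -8) + 80)) - 25240) = √((21692 + (-72*(9 + 3*(-8)) + 80)) - 25240) = √((21692 + (-72*(9 - 24) + 80)) - 25240) = √((21692 + (-72*(-15) + 80)) - 25240) = √((21692 + (1080 + 80)) - 25240) = √((21692 + 1160) - 25240) = √(22852 - 25240) = √(-2388) = 2*I*√597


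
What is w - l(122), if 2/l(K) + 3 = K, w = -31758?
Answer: -3779204/119 ≈ -31758.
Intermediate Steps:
l(K) = 2/(-3 + K)
w - l(122) = -31758 - 2/(-3 + 122) = -31758 - 2/119 = -3779204/119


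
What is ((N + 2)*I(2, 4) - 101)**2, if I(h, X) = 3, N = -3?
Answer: 10816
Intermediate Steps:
((N + 2)*I(2, 4) - 101)**2 = ((-3 + 2)*3 - 101)**2 = (-1*3 - 101)**2 = (-3 - 101)**2 = (-104)**2 = 10816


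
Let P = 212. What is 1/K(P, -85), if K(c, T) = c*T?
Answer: -1/18020 ≈ -5.5494e-5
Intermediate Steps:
K(c, T) = T*c
1/K(P, -85) = 1/(-85*212) = 1/(-18020) = -1/18020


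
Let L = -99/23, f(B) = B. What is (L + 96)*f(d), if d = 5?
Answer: 10545/23 ≈ 458.48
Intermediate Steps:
L = -99/23 (L = -99*1/23 = -99/23 ≈ -4.3043)
(L + 96)*f(d) = (-99/23 + 96)*5 = (2109/23)*5 = 10545/23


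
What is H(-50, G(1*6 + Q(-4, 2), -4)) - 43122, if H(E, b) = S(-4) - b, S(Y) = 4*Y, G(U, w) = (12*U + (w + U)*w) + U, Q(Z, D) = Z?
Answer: -43172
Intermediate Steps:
G(U, w) = 13*U + w*(U + w) (G(U, w) = (12*U + (U + w)*w) + U = (12*U + w*(U + w)) + U = 13*U + w*(U + w))
H(E, b) = -16 - b (H(E, b) = 4*(-4) - b = -16 - b)
H(-50, G(1*6 + Q(-4, 2), -4)) - 43122 = (-16 - ((-4)² + 13*(1*6 - 4) + (1*6 - 4)*(-4))) - 43122 = (-16 - (16 + 13*(6 - 4) + (6 - 4)*(-4))) - 43122 = (-16 - (16 + 13*2 + 2*(-4))) - 43122 = (-16 - (16 + 26 - 8)) - 43122 = (-16 - 1*34) - 43122 = (-16 - 34) - 43122 = -50 - 43122 = -43172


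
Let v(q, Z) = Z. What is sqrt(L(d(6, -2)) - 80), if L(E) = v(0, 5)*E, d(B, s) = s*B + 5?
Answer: I*sqrt(115) ≈ 10.724*I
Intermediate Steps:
d(B, s) = 5 + B*s (d(B, s) = B*s + 5 = 5 + B*s)
L(E) = 5*E
sqrt(L(d(6, -2)) - 80) = sqrt(5*(5 + 6*(-2)) - 80) = sqrt(5*(5 - 12) - 80) = sqrt(5*(-7) - 80) = sqrt(-35 - 80) = sqrt(-115) = I*sqrt(115)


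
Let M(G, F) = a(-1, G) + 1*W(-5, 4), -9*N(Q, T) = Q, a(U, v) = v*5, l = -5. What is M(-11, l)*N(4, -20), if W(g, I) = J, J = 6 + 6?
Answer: 172/9 ≈ 19.111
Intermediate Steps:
J = 12
W(g, I) = 12
a(U, v) = 5*v
N(Q, T) = -Q/9
M(G, F) = 12 + 5*G (M(G, F) = 5*G + 1*12 = 5*G + 12 = 12 + 5*G)
M(-11, l)*N(4, -20) = (12 + 5*(-11))*(-⅑*4) = (12 - 55)*(-4/9) = -43*(-4/9) = 172/9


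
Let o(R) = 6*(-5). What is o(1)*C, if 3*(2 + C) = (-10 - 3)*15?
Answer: 2010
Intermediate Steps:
o(R) = -30
C = -67 (C = -2 + ((-10 - 3)*15)/3 = -2 + (-13*15)/3 = -2 + (⅓)*(-195) = -2 - 65 = -67)
o(1)*C = -30*(-67) = 2010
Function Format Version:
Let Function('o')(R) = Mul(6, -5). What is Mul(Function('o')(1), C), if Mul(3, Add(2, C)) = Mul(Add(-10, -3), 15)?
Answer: 2010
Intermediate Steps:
Function('o')(R) = -30
C = -67 (C = Add(-2, Mul(Rational(1, 3), Mul(Add(-10, -3), 15))) = Add(-2, Mul(Rational(1, 3), Mul(-13, 15))) = Add(-2, Mul(Rational(1, 3), -195)) = Add(-2, -65) = -67)
Mul(Function('o')(1), C) = Mul(-30, -67) = 2010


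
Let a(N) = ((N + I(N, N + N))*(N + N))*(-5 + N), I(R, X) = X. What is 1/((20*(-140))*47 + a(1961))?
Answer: 1/45130902856 ≈ 2.2158e-11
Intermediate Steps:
a(N) = 6*N²*(-5 + N) (a(N) = ((N + (N + N))*(N + N))*(-5 + N) = ((N + 2*N)*(2*N))*(-5 + N) = ((3*N)*(2*N))*(-5 + N) = (6*N²)*(-5 + N) = 6*N²*(-5 + N))
1/((20*(-140))*47 + a(1961)) = 1/((20*(-140))*47 + 6*1961²*(-5 + 1961)) = 1/(-2800*47 + 6*3845521*1956) = 1/(-131600 + 45131034456) = 1/45130902856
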